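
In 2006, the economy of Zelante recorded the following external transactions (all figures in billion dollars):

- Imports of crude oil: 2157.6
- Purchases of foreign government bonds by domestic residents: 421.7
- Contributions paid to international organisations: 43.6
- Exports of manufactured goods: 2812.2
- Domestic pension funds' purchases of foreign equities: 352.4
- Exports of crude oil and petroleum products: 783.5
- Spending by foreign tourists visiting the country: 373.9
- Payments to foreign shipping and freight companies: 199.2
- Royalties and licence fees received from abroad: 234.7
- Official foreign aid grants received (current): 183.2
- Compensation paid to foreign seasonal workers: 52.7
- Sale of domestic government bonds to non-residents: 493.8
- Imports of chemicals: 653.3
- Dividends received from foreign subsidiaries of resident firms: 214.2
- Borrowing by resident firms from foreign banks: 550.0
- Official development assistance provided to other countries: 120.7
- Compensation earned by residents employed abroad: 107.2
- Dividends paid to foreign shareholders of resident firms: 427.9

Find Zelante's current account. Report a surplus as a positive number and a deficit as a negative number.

Goods: 2812.2 + 783.5 - 653.3 - 2157.6 = 784.8
Services: -199.2 + 373.9 + 234.7 = 409.4
Primary income: 107.2 + 214.2 - 52.7 - 427.9 = -159.2
Secondary income: -120.7 - 43.6 + 183.2 = 18.9
Current account = 784.8 + 409.4 + (-159.2) + 18.9 = 1053.9
(Excluded from the current account — financial account: purchases of foreign government bonds by domestic residents 421.7, domestic pension funds' purchases of foreign equities 352.4, sale of domestic government bonds to non-residents 493.8, borrowing by resident firms from foreign banks 550.0.)

1053.9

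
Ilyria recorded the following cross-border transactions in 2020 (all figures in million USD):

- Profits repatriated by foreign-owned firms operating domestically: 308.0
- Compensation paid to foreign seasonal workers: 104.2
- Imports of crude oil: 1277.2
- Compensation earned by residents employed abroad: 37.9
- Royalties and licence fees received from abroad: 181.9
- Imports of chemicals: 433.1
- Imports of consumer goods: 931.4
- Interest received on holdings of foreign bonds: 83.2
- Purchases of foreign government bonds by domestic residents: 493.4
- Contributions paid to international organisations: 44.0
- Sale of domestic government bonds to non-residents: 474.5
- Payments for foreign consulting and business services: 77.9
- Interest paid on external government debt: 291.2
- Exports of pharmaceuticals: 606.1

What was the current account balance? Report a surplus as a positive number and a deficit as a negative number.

-2557.9

Goods: -433.1 - 1277.2 - 931.4 + 606.1 = -2035.6
Services: 181.9 - 77.9 = 104.0
Primary income: 37.9 + 83.2 - 291.2 - 104.2 - 308.0 = -582.3
Secondary income: -44.0
Current account = (-2035.6) + 104.0 + (-582.3) + (-44.0) = -2557.9
(Excluded from the current account — financial account: purchases of foreign government bonds by domestic residents 493.4, sale of domestic government bonds to non-residents 474.5.)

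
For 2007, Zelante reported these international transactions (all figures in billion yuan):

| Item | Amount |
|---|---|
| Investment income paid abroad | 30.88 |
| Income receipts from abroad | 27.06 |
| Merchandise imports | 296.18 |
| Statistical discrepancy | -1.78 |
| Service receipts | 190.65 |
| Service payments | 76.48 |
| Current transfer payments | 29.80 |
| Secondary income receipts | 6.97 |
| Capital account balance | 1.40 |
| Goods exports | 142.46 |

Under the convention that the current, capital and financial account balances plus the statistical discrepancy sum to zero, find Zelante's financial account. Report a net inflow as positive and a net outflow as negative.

66.58

Goods balance = 142.46 - 296.18 = -153.72
Services balance = 190.65 - 76.48 = 114.17
Trade balance (goods + services) = -153.72 + 114.17 = -39.55
Net primary income = 27.06 - 30.88 = -3.82
Net secondary income = 6.97 - 29.80 = -22.83
Current account = -39.55 + (-3.82) + (-22.83) = -66.20
Financial account = -(-66.20 + 1.40 + (-1.78)) = 66.58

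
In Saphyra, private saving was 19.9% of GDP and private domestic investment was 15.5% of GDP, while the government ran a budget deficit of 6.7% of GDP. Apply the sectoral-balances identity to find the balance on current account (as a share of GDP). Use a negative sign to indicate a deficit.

By the sectoral-balances identity, CA = (S_private - I) + (T - G).
Private balance = 19.9 - 15.5 = 4.4
Government balance (T - G) = -6.7
CA = 4.4 + (-6.7) = -2.3

-2.3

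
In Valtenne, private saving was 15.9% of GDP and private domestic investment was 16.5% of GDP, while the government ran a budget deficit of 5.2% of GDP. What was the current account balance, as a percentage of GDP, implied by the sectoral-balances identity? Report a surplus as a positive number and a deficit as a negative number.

-5.8

By the sectoral-balances identity, CA = (S_private - I) + (T - G).
Private balance = 15.9 - 16.5 = -0.6
Government balance (T - G) = -5.2
CA = -0.6 + (-5.2) = -5.8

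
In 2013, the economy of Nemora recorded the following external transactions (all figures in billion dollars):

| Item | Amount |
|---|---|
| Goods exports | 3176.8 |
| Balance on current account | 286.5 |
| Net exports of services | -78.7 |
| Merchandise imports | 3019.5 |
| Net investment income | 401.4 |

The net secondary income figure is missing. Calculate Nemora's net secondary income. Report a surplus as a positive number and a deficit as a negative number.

Current account = goods balance + services balance + net primary income + net secondary income
Sum of the known components = 480.0
Net secondary income = CA - (known components) = 286.5 - 480.0 = -193.5

-193.5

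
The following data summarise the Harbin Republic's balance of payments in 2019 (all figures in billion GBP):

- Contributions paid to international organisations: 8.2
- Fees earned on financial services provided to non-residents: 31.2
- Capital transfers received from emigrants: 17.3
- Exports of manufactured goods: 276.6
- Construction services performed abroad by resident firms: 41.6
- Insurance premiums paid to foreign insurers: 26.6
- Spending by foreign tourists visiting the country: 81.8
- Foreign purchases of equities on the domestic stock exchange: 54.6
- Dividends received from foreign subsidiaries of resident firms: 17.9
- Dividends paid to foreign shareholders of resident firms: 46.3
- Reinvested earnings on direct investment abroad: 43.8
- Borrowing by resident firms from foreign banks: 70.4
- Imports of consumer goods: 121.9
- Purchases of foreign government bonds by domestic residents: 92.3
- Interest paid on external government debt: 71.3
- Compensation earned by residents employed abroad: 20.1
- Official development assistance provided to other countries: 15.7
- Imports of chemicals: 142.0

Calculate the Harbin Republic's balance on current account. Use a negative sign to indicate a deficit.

81.0

Goods: -142.0 - 121.9 + 276.6 = 12.7
Services: 41.6 + 81.8 + 31.2 - 26.6 = 128.0
Primary income: 43.8 + 20.1 + 17.9 - 71.3 - 46.3 = -35.8
Secondary income: -15.7 - 8.2 = -23.9
Current account = 12.7 + 128.0 + (-35.8) + (-23.9) = 81.0
(Excluded from the current account — capital account: capital transfers received from emigrants 17.3; financial account: foreign purchases of equities on the domestic stock exchange 54.6, borrowing by resident firms from foreign banks 70.4, purchases of foreign government bonds by domestic residents 92.3.)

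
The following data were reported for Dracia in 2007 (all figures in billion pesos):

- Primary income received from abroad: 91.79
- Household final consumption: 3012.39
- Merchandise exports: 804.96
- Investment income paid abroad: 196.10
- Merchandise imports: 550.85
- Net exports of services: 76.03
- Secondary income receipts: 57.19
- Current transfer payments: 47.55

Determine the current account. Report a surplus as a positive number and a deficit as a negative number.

235.47

Goods balance = 804.96 - 550.85 = 254.11
Services balance = 76.03
Trade balance (goods + services) = 254.11 + 76.03 = 330.14
Net primary income = 91.79 - 196.10 = -104.31
Net secondary income = 57.19 - 47.55 = 9.64
Current account = 330.14 + (-104.31) + 9.64 = 235.47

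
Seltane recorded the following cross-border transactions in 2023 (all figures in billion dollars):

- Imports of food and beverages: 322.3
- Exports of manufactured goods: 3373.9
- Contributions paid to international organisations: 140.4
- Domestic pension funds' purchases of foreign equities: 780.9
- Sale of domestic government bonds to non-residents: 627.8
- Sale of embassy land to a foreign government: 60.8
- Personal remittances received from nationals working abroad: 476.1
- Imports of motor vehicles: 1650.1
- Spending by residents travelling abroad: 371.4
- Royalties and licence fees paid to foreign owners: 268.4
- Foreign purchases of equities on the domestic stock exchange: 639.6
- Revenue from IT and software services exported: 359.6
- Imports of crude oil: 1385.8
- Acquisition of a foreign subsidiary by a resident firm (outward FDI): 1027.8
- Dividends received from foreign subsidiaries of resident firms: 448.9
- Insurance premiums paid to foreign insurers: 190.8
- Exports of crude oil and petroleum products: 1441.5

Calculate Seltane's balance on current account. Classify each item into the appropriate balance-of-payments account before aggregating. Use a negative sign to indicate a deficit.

Goods: -322.3 - 1650.1 - 1385.8 + 3373.9 + 1441.5 = 1457.2
Services: 359.6 - 190.8 - 268.4 - 371.4 = -471.0
Primary income: 448.9
Secondary income: 476.1 - 140.4 = 335.7
Current account = 1457.2 + (-471.0) + 448.9 + 335.7 = 1770.8
(Excluded from the current account — financial account: domestic pension funds' purchases of foreign equities 780.9, sale of domestic government bonds to non-residents 627.8, foreign purchases of equities on the domestic stock exchange 639.6, acquisition of a foreign subsidiary by a resident firm (outward FDI) 1027.8; capital account: sale of embassy land to a foreign government 60.8.)

1770.8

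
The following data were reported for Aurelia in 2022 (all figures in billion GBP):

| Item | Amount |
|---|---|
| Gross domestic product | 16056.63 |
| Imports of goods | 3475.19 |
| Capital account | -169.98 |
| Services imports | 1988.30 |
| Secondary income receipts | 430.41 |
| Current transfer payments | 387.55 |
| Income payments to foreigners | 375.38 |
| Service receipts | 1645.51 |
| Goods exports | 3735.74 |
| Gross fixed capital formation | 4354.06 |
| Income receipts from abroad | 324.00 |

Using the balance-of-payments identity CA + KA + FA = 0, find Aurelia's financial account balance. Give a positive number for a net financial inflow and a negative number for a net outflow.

Goods balance = 3735.74 - 3475.19 = 260.55
Services balance = 1645.51 - 1988.30 = -342.79
Trade balance (goods + services) = 260.55 + (-342.79) = -82.24
Net primary income = 324.00 - 375.38 = -51.38
Net secondary income = 430.41 - 387.55 = 42.86
Current account = -82.24 + (-51.38) + 42.86 = -90.76
Financial account = -(-90.76 + (-169.98)) = 260.74

260.74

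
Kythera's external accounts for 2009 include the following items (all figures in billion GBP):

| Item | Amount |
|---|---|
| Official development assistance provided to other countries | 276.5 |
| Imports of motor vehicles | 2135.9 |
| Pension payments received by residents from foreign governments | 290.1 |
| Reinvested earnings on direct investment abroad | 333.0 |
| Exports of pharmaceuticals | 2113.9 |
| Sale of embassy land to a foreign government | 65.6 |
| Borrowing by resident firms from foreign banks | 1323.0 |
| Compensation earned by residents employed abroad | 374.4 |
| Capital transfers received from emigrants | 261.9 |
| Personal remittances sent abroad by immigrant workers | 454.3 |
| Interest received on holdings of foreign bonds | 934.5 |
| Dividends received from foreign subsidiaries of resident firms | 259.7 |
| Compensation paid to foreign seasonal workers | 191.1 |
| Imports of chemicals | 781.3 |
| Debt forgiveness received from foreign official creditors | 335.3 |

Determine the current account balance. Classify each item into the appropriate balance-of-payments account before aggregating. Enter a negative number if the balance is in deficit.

466.5

Goods: 2113.9 - 781.3 - 2135.9 = -803.3
Primary income: 374.4 + 259.7 - 191.1 + 934.5 + 333.0 = 1710.5
Secondary income: -276.5 - 454.3 + 290.1 = -440.7
Current account = (-803.3) + 1710.5 + (-440.7) = 466.5
(Excluded from the current account — capital account: sale of embassy land to a foreign government 65.6, capital transfers received from emigrants 261.9, debt forgiveness received from foreign official creditors 335.3; financial account: borrowing by resident firms from foreign banks 1323.0.)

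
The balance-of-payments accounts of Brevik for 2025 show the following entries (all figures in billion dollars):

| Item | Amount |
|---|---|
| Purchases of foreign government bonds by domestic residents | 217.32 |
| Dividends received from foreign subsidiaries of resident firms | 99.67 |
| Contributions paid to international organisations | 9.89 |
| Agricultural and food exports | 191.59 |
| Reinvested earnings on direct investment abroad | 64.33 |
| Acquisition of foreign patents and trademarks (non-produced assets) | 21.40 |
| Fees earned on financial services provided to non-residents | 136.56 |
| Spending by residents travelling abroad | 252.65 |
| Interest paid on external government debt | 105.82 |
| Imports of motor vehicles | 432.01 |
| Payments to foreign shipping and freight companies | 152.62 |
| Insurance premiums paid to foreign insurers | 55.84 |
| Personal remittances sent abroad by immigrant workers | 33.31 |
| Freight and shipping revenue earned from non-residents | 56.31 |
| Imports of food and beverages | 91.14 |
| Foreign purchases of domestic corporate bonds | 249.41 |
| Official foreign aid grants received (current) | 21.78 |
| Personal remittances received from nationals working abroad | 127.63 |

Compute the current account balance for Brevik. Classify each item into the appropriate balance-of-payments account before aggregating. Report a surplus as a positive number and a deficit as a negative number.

-435.41

Goods: 191.59 - 91.14 - 432.01 = -331.56
Services: -55.84 - 152.62 - 252.65 + 56.31 + 136.56 = -268.24
Primary income: -105.82 + 99.67 + 64.33 = 58.18
Secondary income: 127.63 - 33.31 + 21.78 - 9.89 = 106.21
Current account = (-331.56) + (-268.24) + 58.18 + 106.21 = -435.41
(Excluded from the current account — financial account: purchases of foreign government bonds by domestic residents 217.32, foreign purchases of domestic corporate bonds 249.41; capital account: acquisition of foreign patents and trademarks (non-produced assets) 21.40.)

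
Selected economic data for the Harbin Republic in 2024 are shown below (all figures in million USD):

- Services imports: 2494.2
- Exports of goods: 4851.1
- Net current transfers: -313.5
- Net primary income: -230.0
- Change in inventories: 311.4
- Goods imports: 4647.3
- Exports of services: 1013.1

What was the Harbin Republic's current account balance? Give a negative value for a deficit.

Goods balance = 4851.1 - 4647.3 = 203.8
Services balance = 1013.1 - 2494.2 = -1481.1
Trade balance (goods + services) = 203.8 + (-1481.1) = -1277.3
Net primary income = -230.0
Net secondary income = -313.5
Current account = -1277.3 + (-230.0) + (-313.5) = -1820.8

-1820.8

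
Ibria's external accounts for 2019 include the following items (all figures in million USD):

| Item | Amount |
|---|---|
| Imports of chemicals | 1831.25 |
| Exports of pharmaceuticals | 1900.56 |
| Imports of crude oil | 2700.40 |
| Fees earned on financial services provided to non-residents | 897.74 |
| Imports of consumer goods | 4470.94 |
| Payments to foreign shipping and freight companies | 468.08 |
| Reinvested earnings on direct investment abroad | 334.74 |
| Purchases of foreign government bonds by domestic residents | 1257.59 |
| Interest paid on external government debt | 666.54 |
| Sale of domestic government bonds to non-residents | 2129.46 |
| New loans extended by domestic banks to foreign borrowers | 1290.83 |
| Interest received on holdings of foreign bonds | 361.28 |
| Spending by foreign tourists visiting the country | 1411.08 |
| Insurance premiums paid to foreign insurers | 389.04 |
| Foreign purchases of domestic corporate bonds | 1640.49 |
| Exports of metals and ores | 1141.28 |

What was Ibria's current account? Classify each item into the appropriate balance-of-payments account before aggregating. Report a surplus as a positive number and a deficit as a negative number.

Goods: -4470.94 + 1900.56 - 2700.40 - 1831.25 + 1141.28 = -5960.75
Services: -389.04 - 468.08 + 897.74 + 1411.08 = 1451.70
Primary income: -666.54 + 334.74 + 361.28 = 29.48
Current account = (-5960.75) + 1451.70 + 29.48 = -4479.57
(Excluded from the current account — financial account: purchases of foreign government bonds by domestic residents 1257.59, sale of domestic government bonds to non-residents 2129.46, new loans extended by domestic banks to foreign borrowers 1290.83, foreign purchases of domestic corporate bonds 1640.49.)

-4479.57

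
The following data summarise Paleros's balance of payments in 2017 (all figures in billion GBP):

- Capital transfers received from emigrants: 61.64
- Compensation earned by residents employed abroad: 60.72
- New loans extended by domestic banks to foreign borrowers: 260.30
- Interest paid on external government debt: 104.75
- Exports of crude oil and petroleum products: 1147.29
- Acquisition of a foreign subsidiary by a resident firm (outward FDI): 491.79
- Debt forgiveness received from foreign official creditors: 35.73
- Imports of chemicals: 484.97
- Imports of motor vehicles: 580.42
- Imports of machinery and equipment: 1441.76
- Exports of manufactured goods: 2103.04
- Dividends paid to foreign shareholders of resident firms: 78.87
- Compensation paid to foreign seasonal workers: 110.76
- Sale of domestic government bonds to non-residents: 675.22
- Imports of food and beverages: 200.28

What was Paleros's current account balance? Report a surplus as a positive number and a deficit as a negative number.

309.24

Goods: -200.28 - 580.42 - 484.97 + 1147.29 - 1441.76 + 2103.04 = 542.90
Primary income: 60.72 - 110.76 - 104.75 - 78.87 = -233.66
Current account = 542.90 + (-233.66) = 309.24
(Excluded from the current account — capital account: capital transfers received from emigrants 61.64, debt forgiveness received from foreign official creditors 35.73; financial account: new loans extended by domestic banks to foreign borrowers 260.30, acquisition of a foreign subsidiary by a resident firm (outward FDI) 491.79, sale of domestic government bonds to non-residents 675.22.)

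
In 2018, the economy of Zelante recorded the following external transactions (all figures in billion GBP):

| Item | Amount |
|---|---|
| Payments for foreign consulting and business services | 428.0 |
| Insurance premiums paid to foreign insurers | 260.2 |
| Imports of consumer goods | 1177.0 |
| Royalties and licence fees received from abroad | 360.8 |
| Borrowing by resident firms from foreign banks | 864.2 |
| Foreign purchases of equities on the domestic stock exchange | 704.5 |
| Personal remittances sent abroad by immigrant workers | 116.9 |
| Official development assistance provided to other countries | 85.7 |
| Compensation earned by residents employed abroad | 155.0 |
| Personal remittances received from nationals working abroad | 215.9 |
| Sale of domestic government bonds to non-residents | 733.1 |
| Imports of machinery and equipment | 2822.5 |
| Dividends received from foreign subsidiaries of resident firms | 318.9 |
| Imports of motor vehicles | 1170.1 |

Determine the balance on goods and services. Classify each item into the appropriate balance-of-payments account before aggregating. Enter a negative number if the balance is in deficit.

Goods: -1170.1 - 1177.0 - 2822.5 = -5169.6
Services: -428.0 - 260.2 + 360.8 = -327.4
Trade balance = -5169.6 + (-327.4) = -5497.0
(Excluded from the trade balance — financial account: borrowing by resident firms from foreign banks 864.2, foreign purchases of equities on the domestic stock exchange 704.5, sale of domestic government bonds to non-residents 733.1; secondary income: personal remittances sent abroad by immigrant workers 116.9, official development assistance provided to other countries 85.7, personal remittances received from nationals working abroad 215.9; primary income: compensation earned by residents employed abroad 155.0, dividends received from foreign subsidiaries of resident firms 318.9.)

-5497.0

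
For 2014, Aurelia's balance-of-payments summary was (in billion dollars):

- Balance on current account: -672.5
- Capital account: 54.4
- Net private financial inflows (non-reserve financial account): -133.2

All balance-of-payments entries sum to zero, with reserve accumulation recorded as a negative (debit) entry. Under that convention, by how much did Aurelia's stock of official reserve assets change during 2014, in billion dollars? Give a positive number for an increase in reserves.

Official reserve transactions balance = -((-672.5) + 54.4 + (-133.2)) = 751.3
An accumulation of reserves is recorded as a debit (negative entry), so the change in the stock of reserves is the negative of that balance.
Change in official reserves = -(751.3) = -751.3

-751.3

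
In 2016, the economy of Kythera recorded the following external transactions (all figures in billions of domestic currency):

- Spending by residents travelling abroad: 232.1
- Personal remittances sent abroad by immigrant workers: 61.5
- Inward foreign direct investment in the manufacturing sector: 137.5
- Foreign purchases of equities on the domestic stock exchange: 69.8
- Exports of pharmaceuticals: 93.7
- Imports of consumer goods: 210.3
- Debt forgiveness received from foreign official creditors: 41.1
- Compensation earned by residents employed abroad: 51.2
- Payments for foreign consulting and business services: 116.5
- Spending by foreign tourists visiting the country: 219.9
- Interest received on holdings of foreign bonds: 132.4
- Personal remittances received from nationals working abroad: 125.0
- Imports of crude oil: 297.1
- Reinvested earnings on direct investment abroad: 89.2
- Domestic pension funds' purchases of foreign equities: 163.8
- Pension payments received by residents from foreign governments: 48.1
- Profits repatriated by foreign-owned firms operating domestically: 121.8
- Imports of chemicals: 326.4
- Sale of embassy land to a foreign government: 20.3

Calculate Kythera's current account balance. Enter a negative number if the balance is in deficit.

-606.2

Goods: -326.4 - 210.3 + 93.7 - 297.1 = -740.1
Services: -116.5 - 232.1 + 219.9 = -128.7
Primary income: 89.2 + 132.4 + 51.2 - 121.8 = 151.0
Secondary income: 48.1 + 125.0 - 61.5 = 111.6
Current account = (-740.1) + (-128.7) + 151.0 + 111.6 = -606.2
(Excluded from the current account — financial account: inward foreign direct investment in the manufacturing sector 137.5, foreign purchases of equities on the domestic stock exchange 69.8, domestic pension funds' purchases of foreign equities 163.8; capital account: debt forgiveness received from foreign official creditors 41.1, sale of embassy land to a foreign government 20.3.)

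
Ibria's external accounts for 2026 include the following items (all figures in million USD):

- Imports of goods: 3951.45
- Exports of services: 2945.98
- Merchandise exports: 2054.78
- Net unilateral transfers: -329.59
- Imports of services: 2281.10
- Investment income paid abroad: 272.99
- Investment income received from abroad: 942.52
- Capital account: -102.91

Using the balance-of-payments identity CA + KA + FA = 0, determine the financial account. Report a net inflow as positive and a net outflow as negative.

994.76

Goods balance = 2054.78 - 3951.45 = -1896.67
Services balance = 2945.98 - 2281.10 = 664.88
Trade balance (goods + services) = -1896.67 + 664.88 = -1231.79
Net primary income = 942.52 - 272.99 = 669.53
Net secondary income = -329.59
Current account = -1231.79 + 669.53 + (-329.59) = -891.85
Financial account = -(-891.85 + (-102.91)) = 994.76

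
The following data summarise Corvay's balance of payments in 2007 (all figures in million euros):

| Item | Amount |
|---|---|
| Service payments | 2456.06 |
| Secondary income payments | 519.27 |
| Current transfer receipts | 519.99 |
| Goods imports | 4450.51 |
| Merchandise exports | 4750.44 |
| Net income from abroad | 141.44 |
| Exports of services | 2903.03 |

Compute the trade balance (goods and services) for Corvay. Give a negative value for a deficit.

Goods balance = 4750.44 - 4450.51 = 299.93
Services balance = 2903.03 - 2456.06 = 446.97
Trade balance (goods + services) = 299.93 + 446.97 = 746.90

746.90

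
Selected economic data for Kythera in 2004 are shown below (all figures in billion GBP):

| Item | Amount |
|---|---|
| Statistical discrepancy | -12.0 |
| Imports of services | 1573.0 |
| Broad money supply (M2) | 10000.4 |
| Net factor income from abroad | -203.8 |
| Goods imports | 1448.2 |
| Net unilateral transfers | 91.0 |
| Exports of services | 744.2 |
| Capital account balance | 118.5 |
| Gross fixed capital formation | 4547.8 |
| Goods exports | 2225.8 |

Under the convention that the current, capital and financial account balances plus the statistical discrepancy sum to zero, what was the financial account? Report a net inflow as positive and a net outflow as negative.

Goods balance = 2225.8 - 1448.2 = 777.6
Services balance = 744.2 - 1573.0 = -828.8
Trade balance (goods + services) = 777.6 + (-828.8) = -51.2
Net primary income = -203.8
Net secondary income = 91.0
Current account = -51.2 + (-203.8) + 91.0 = -164.0
Financial account = -(-164.0 + 118.5 + (-12.0)) = 57.5

57.5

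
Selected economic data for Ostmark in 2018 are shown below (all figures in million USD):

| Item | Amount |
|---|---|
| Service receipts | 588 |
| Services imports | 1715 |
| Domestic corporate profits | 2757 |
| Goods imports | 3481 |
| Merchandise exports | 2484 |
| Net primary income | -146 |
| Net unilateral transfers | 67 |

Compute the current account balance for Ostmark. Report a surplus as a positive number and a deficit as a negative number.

Goods balance = 2484 - 3481 = -997
Services balance = 588 - 1715 = -1127
Trade balance (goods + services) = -997 + (-1127) = -2124
Net primary income = -146
Net secondary income = 67
Current account = -2124 + (-146) + 67 = -2203

-2203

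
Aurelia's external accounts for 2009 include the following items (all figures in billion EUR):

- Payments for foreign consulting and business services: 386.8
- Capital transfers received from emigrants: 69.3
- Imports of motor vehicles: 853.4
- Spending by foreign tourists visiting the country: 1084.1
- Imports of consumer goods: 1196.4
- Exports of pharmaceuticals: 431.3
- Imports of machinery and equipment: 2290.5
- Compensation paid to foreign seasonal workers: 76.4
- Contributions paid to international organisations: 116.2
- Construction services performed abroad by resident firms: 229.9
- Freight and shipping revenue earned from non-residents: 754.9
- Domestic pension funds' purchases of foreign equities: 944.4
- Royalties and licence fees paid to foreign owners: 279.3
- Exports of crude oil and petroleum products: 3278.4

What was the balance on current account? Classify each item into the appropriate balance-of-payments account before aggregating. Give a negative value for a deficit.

579.6

Goods: -2290.5 - 853.4 + 3278.4 + 431.3 - 1196.4 = -630.6
Services: 1084.1 - 386.8 + 754.9 + 229.9 - 279.3 = 1402.8
Primary income: -76.4
Secondary income: -116.2
Current account = (-630.6) + 1402.8 + (-76.4) + (-116.2) = 579.6
(Excluded from the current account — capital account: capital transfers received from emigrants 69.3; financial account: domestic pension funds' purchases of foreign equities 944.4.)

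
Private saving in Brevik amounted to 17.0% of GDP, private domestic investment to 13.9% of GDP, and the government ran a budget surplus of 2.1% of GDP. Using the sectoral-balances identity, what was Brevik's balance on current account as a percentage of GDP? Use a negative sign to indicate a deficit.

5.2

By the sectoral-balances identity, CA = (S_private - I) + (T - G).
Private balance = 17.0 - 13.9 = 3.1
Government balance (T - G) = 2.1
CA = 3.1 + 2.1 = 5.2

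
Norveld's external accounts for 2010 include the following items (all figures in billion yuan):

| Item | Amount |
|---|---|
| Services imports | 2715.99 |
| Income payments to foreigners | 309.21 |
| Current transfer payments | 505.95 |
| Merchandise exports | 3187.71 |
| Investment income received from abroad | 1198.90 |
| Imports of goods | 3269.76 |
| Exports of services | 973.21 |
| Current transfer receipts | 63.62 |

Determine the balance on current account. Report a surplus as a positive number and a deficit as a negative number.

Goods balance = 3187.71 - 3269.76 = -82.05
Services balance = 973.21 - 2715.99 = -1742.78
Trade balance (goods + services) = -82.05 + (-1742.78) = -1824.83
Net primary income = 1198.90 - 309.21 = 889.69
Net secondary income = 63.62 - 505.95 = -442.33
Current account = -1824.83 + 889.69 + (-442.33) = -1377.47

-1377.47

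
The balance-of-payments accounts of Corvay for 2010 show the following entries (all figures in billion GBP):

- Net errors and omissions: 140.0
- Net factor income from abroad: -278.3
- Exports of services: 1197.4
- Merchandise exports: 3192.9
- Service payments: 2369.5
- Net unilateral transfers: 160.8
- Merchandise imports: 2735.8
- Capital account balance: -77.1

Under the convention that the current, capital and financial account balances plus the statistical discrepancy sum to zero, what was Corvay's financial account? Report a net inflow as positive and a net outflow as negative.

769.6

Goods balance = 3192.9 - 2735.8 = 457.1
Services balance = 1197.4 - 2369.5 = -1172.1
Trade balance (goods + services) = 457.1 + (-1172.1) = -715.0
Net primary income = -278.3
Net secondary income = 160.8
Current account = -715.0 + (-278.3) + 160.8 = -832.5
Financial account = -(-832.5 + (-77.1) + 140.0) = 769.6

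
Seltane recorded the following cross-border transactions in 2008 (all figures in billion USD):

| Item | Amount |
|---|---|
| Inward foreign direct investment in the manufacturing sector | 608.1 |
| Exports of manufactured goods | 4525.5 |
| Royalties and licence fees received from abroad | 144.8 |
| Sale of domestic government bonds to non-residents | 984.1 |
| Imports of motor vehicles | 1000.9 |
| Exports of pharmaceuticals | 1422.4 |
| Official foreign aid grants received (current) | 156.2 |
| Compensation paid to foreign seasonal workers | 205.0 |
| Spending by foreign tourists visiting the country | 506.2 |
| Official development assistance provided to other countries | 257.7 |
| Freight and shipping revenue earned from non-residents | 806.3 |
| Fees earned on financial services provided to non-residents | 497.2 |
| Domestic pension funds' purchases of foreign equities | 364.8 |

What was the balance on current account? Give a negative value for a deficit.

Goods: 1422.4 - 1000.9 + 4525.5 = 4947.0
Services: 497.2 + 506.2 + 806.3 + 144.8 = 1954.5
Primary income: -205.0
Secondary income: 156.2 - 257.7 = -101.5
Current account = 4947.0 + 1954.5 + (-205.0) + (-101.5) = 6595.0
(Excluded from the current account — financial account: inward foreign direct investment in the manufacturing sector 608.1, sale of domestic government bonds to non-residents 984.1, domestic pension funds' purchases of foreign equities 364.8.)

6595.0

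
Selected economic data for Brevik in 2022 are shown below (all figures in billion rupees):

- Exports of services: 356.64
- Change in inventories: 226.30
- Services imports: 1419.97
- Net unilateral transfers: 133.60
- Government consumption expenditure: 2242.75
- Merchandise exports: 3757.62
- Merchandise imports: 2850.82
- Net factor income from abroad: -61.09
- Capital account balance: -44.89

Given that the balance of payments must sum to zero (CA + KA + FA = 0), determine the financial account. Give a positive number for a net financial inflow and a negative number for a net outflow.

128.91

Goods balance = 3757.62 - 2850.82 = 906.80
Services balance = 356.64 - 1419.97 = -1063.33
Trade balance (goods + services) = 906.80 + (-1063.33) = -156.53
Net primary income = -61.09
Net secondary income = 133.60
Current account = -156.53 + (-61.09) + 133.60 = -84.02
Financial account = -(-84.02 + (-44.89)) = 128.91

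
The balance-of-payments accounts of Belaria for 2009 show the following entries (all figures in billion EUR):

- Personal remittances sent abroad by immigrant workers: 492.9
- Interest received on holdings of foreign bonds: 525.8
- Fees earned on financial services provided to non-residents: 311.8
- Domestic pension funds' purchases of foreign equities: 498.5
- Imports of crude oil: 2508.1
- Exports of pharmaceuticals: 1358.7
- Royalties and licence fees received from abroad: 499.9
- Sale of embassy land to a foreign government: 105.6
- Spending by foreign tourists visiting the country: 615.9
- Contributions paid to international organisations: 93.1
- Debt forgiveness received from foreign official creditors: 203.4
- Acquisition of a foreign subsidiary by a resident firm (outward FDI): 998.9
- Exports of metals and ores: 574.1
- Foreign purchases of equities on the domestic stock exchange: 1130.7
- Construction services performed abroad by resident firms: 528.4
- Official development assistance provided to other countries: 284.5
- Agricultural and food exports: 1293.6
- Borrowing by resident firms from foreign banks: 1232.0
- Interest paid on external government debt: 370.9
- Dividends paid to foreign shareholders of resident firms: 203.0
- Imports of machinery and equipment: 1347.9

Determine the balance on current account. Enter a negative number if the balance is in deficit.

407.8

Goods: -2508.1 + 1293.6 + 1358.7 - 1347.9 + 574.1 = -629.6
Services: 615.9 + 528.4 + 499.9 + 311.8 = 1956.0
Primary income: -203.0 + 525.8 - 370.9 = -48.1
Secondary income: -284.5 - 93.1 - 492.9 = -870.5
Current account = (-629.6) + 1956.0 + (-48.1) + (-870.5) = 407.8
(Excluded from the current account — financial account: domestic pension funds' purchases of foreign equities 498.5, acquisition of a foreign subsidiary by a resident firm (outward FDI) 998.9, foreign purchases of equities on the domestic stock exchange 1130.7, borrowing by resident firms from foreign banks 1232.0; capital account: sale of embassy land to a foreign government 105.6, debt forgiveness received from foreign official creditors 203.4.)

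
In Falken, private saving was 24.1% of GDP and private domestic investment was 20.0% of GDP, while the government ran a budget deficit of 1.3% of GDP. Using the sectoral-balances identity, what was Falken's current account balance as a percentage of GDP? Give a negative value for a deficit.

2.8

By the sectoral-balances identity, CA = (S_private - I) + (T - G).
Private balance = 24.1 - 20.0 = 4.1
Government balance (T - G) = -1.3
CA = 4.1 + (-1.3) = 2.8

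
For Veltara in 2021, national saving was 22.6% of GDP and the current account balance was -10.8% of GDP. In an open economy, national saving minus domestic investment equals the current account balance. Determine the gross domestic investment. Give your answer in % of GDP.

33.4

S - I = CA (net lending to the rest of the world).
I = S - CA = 22.6 - (-10.8) = 33.4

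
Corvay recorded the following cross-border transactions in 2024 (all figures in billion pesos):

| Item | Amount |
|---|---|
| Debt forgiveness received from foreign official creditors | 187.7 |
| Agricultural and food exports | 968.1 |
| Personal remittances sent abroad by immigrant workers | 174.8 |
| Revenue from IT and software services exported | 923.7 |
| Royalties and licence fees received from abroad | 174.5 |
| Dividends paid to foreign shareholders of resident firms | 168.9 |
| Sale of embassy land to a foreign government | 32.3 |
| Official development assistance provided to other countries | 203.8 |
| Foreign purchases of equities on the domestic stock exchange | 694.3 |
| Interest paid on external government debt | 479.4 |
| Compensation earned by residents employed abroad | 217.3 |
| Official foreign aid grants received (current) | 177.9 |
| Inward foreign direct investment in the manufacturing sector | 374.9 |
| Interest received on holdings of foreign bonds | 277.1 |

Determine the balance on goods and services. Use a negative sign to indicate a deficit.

2066.3

Goods: 968.1
Services: 174.5 + 923.7 = 1098.2
Trade balance = 968.1 + 1098.2 = 2066.3
(Excluded from the trade balance — capital account: debt forgiveness received from foreign official creditors 187.7, sale of embassy land to a foreign government 32.3; secondary income: personal remittances sent abroad by immigrant workers 174.8, official development assistance provided to other countries 203.8, official foreign aid grants received (current) 177.9; primary income: dividends paid to foreign shareholders of resident firms 168.9, interest paid on external government debt 479.4, compensation earned by residents employed abroad 217.3, interest received on holdings of foreign bonds 277.1; financial account: foreign purchases of equities on the domestic stock exchange 694.3, inward foreign direct investment in the manufacturing sector 374.9.)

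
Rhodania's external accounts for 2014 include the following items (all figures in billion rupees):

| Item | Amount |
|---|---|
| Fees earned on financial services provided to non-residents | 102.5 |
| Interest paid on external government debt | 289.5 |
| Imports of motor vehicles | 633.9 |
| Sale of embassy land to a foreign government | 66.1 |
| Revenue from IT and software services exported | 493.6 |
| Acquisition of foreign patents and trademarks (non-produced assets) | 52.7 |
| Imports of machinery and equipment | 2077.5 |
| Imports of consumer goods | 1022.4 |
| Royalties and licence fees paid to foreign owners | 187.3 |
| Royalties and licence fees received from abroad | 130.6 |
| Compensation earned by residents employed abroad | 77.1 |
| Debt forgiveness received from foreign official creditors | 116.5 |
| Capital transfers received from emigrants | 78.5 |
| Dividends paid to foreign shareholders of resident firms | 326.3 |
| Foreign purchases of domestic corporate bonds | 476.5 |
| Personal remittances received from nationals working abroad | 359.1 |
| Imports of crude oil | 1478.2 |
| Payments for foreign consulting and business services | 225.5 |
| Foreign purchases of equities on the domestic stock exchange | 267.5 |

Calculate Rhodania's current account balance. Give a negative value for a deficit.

Goods: -1022.4 - 633.9 - 1478.2 - 2077.5 = -5212.0
Services: 102.5 + 493.6 + 130.6 - 187.3 - 225.5 = 313.9
Primary income: 77.1 - 326.3 - 289.5 = -538.7
Secondary income: 359.1
Current account = (-5212.0) + 313.9 + (-538.7) + 359.1 = -5077.7
(Excluded from the current account — capital account: sale of embassy land to a foreign government 66.1, acquisition of foreign patents and trademarks (non-produced assets) 52.7, debt forgiveness received from foreign official creditors 116.5, capital transfers received from emigrants 78.5; financial account: foreign purchases of domestic corporate bonds 476.5, foreign purchases of equities on the domestic stock exchange 267.5.)

-5077.7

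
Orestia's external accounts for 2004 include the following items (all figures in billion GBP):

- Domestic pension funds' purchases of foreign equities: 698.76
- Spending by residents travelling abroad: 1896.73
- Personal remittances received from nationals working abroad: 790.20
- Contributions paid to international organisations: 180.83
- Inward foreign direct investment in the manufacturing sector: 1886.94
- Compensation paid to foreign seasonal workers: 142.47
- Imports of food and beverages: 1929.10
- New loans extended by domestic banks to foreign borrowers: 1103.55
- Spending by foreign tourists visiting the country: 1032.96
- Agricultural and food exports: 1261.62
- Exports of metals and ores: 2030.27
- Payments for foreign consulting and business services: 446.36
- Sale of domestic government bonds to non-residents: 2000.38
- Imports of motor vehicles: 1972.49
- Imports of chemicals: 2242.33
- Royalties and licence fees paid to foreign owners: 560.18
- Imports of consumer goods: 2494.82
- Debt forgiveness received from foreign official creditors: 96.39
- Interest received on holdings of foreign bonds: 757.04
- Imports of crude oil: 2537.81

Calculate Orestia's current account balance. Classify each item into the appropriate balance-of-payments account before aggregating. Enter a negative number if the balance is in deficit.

Goods: -1929.10 - 2494.82 - 1972.49 + 2030.27 - 2537.81 - 2242.33 + 1261.62 = -7884.66
Services: -446.36 + 1032.96 - 1896.73 - 560.18 = -1870.31
Primary income: 757.04 - 142.47 = 614.57
Secondary income: -180.83 + 790.20 = 609.37
Current account = (-7884.66) + (-1870.31) + 614.57 + 609.37 = -8531.03
(Excluded from the current account — financial account: domestic pension funds' purchases of foreign equities 698.76, inward foreign direct investment in the manufacturing sector 1886.94, new loans extended by domestic banks to foreign borrowers 1103.55, sale of domestic government bonds to non-residents 2000.38; capital account: debt forgiveness received from foreign official creditors 96.39.)

-8531.03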